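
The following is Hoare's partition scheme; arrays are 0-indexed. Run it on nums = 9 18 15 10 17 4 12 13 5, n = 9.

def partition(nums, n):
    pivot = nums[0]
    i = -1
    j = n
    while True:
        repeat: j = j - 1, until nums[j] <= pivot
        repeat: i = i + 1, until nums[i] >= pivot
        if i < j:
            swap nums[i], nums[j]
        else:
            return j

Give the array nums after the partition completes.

5 4 15 10 17 18 12 13 9

pivot=9
j stops at 8 (5), i stops at 0 (9); swap ⇒ 5 18 15 10 17 4 12 13 9
j stops at 5 (4), i stops at 1 (18); swap ⇒ 5 4 15 10 17 18 12 13 9
j stops at 1, i stops at 2; i≥j ⇒ return 1. nums=5 4 15 10 17 18 12 13 9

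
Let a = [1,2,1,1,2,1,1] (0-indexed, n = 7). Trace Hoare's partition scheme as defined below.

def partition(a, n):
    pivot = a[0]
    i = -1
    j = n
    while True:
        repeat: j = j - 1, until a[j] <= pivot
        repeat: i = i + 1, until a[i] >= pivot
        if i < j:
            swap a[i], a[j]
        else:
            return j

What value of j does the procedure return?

2

pivot = a[0] = 1; i = -1, j = 7
j→6 (a[6]=1≤1), i→0 (a[0]=1≥1); i<j, swap → [1,2,1,1,2,1,1]
j→5 (a[5]=1≤1), i→1 (a[1]=2≥1); i<j, swap → [1,1,1,1,2,2,1]
j→3 (a[3]=1≤1), i→2 (a[2]=1≥1); i<j, swap → [1,1,1,1,2,2,1]
j→2, i→3; i≥j, return j=2. a = [1,1,1,1,2,2,1]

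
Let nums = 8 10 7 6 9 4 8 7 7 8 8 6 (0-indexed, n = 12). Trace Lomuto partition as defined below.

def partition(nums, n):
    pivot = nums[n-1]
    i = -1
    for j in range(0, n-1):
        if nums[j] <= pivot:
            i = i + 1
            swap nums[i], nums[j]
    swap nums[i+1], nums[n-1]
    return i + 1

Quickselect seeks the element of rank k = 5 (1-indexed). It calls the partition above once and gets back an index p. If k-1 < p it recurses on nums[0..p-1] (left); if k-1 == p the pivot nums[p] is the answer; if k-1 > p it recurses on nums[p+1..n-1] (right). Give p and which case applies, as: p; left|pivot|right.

2; right

pivot = nums[11] = 6; i = -1
j=0: nums[0]=8 > 6 → no swap
j=1: nums[1]=10 > 6 → no swap
j=2: nums[2]=7 > 6 → no swap
j=3: nums[3]=6 ≤ 6 → i=0, swap nums[0],nums[3] → 6 10 7 8 9 4 8 7 7 8 8 6
j=4: nums[4]=9 > 6 → no swap
j=5: nums[5]=4 ≤ 6 → i=1, swap nums[1],nums[5] → 6 4 7 8 9 10 8 7 7 8 8 6
j=6: nums[6]=8 > 6 → no swap
j=7: nums[7]=7 > 6 → no swap
j=8: nums[8]=7 > 6 → no swap
j=9: nums[9]=8 > 6 → no swap
j=10: nums[10]=8 > 6 → no swap
final swap nums[2],nums[11] → 6 4 6 8 9 10 8 7 7 8 8 7; return 2
p = 2; k-1 = 4 > 2 ⇒ right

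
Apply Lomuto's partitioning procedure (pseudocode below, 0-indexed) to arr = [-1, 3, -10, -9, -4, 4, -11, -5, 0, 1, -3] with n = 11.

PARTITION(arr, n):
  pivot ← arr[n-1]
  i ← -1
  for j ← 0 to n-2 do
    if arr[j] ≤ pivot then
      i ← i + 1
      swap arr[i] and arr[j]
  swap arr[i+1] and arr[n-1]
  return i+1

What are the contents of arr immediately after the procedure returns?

pivot = arr[10] = -3; i = -1
j=0: arr[0]=-1 > -3 → no swap
j=1: arr[1]=3 > -3 → no swap
j=2: arr[2]=-10 ≤ -3 → i=0, swap arr[0],arr[2] → [-10, 3, -1, -9, -4, 4, -11, -5, 0, 1, -3]
j=3: arr[3]=-9 ≤ -3 → i=1, swap arr[1],arr[3] → [-10, -9, -1, 3, -4, 4, -11, -5, 0, 1, -3]
j=4: arr[4]=-4 ≤ -3 → i=2, swap arr[2],arr[4] → [-10, -9, -4, 3, -1, 4, -11, -5, 0, 1, -3]
j=5: arr[5]=4 > -3 → no swap
j=6: arr[6]=-11 ≤ -3 → i=3, swap arr[3],arr[6] → [-10, -9, -4, -11, -1, 4, 3, -5, 0, 1, -3]
j=7: arr[7]=-5 ≤ -3 → i=4, swap arr[4],arr[7] → [-10, -9, -4, -11, -5, 4, 3, -1, 0, 1, -3]
j=8: arr[8]=0 > -3 → no swap
j=9: arr[9]=1 > -3 → no swap
final swap arr[5],arr[10] → [-10, -9, -4, -11, -5, -3, 3, -1, 0, 1, 4]; return 5

[-10, -9, -4, -11, -5, -3, 3, -1, 0, 1, 4]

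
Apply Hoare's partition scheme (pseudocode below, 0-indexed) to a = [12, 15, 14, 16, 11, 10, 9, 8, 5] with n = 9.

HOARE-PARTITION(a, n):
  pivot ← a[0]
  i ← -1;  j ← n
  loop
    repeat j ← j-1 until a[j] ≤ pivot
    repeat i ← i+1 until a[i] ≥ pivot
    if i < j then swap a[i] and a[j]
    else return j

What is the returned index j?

pivot = a[0] = 12; i = -1, j = 9
j→8 (a[8]=5≤12), i→0 (a[0]=12≥12); i<j, swap → [5, 15, 14, 16, 11, 10, 9, 8, 12]
j→7 (a[7]=8≤12), i→1 (a[1]=15≥12); i<j, swap → [5, 8, 14, 16, 11, 10, 9, 15, 12]
j→6 (a[6]=9≤12), i→2 (a[2]=14≥12); i<j, swap → [5, 8, 9, 16, 11, 10, 14, 15, 12]
j→5 (a[5]=10≤12), i→3 (a[3]=16≥12); i<j, swap → [5, 8, 9, 10, 11, 16, 14, 15, 12]
j→4, i→5; i≥j, return j=4. a = [5, 8, 9, 10, 11, 16, 14, 15, 12]

4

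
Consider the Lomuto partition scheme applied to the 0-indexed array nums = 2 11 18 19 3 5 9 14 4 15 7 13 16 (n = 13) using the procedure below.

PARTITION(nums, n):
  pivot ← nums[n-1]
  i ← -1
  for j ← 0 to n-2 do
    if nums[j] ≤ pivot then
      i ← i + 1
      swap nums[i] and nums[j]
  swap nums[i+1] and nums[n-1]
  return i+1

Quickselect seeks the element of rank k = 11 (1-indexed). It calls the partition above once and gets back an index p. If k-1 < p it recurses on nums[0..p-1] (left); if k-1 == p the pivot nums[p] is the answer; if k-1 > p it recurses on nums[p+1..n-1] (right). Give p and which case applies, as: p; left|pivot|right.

pivot=16, i=-1
j=0: 2≤16, i=0, swap(0,0) ⇒ 2 11 18 19 3 5 9 14 4 15 7 13 16
j=1: 11≤16, i=1, swap(1,1) ⇒ 2 11 18 19 3 5 9 14 4 15 7 13 16
j=2: 18>16, skip
j=3: 19>16, skip
j=4: 3≤16, i=2, swap(2,4) ⇒ 2 11 3 19 18 5 9 14 4 15 7 13 16
j=5: 5≤16, i=3, swap(3,5) ⇒ 2 11 3 5 18 19 9 14 4 15 7 13 16
j=6: 9≤16, i=4, swap(4,6) ⇒ 2 11 3 5 9 19 18 14 4 15 7 13 16
j=7: 14≤16, i=5, swap(5,7) ⇒ 2 11 3 5 9 14 18 19 4 15 7 13 16
j=8: 4≤16, i=6, swap(6,8) ⇒ 2 11 3 5 9 14 4 19 18 15 7 13 16
j=9: 15≤16, i=7, swap(7,9) ⇒ 2 11 3 5 9 14 4 15 18 19 7 13 16
j=10: 7≤16, i=8, swap(8,10) ⇒ 2 11 3 5 9 14 4 15 7 19 18 13 16
j=11: 13≤16, i=9, swap(9,11) ⇒ 2 11 3 5 9 14 4 15 7 13 18 19 16
swap(10,12) ⇒ 2 11 3 5 9 14 4 15 7 13 16 19 18; return 10
p = 10; k-1 = 10 == 10 ⇒ pivot

10; pivot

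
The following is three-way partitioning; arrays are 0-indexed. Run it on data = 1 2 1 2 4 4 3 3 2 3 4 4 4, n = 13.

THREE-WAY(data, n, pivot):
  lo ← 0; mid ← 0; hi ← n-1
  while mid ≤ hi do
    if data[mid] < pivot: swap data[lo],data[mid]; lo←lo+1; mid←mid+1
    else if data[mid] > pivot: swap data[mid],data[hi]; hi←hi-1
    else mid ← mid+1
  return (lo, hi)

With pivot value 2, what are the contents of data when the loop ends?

1 1 2 2 2 3 3 4 3 4 4 4 4

pivot = 2; lo=0, mid=0, hi=12
data[mid]=1<2: swap data[0],data[0]; lo=1,mid=1 → 1 2 1 2 4 4 3 3 2 3 4 4 4
data[mid]=2=2: mid=2
data[mid]=1<2: swap data[1],data[2]; lo=2,mid=3 → 1 1 2 2 4 4 3 3 2 3 4 4 4
data[mid]=2=2: mid=4
data[mid]=4>2: swap data[4],data[12]; hi=11 → 1 1 2 2 4 4 3 3 2 3 4 4 4
data[mid]=4>2: swap data[4],data[11]; hi=10 → 1 1 2 2 4 4 3 3 2 3 4 4 4
data[mid]=4>2: swap data[4],data[10]; hi=9 → 1 1 2 2 4 4 3 3 2 3 4 4 4
data[mid]=4>2: swap data[4],data[9]; hi=8 → 1 1 2 2 3 4 3 3 2 4 4 4 4
data[mid]=3>2: swap data[4],data[8]; hi=7 → 1 1 2 2 2 4 3 3 3 4 4 4 4
data[mid]=2=2: mid=5
data[mid]=4>2: swap data[5],data[7]; hi=6 → 1 1 2 2 2 3 3 4 3 4 4 4 4
data[mid]=3>2: swap data[5],data[6]; hi=5 → 1 1 2 2 2 3 3 4 3 4 4 4 4
data[mid]=3>2: swap data[5],data[5]; hi=4 → 1 1 2 2 2 3 3 4 3 4 4 4 4
end: lo=2, hi=4; data = 1 1 2 2 2 3 3 4 3 4 4 4 4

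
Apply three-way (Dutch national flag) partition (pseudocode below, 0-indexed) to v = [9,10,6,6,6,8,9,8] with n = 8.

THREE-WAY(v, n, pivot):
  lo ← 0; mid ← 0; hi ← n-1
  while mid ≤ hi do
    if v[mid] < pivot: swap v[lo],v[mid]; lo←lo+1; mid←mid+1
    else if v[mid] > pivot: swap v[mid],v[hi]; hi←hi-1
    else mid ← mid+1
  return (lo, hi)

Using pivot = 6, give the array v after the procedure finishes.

[6,6,6,10,8,9,8,9]

pivot = 6; lo=0, mid=0, hi=7
v[mid]=9>6: swap v[0],v[7]; hi=6 → [8,10,6,6,6,8,9,9]
v[mid]=8>6: swap v[0],v[6]; hi=5 → [9,10,6,6,6,8,8,9]
v[mid]=9>6: swap v[0],v[5]; hi=4 → [8,10,6,6,6,9,8,9]
v[mid]=8>6: swap v[0],v[4]; hi=3 → [6,10,6,6,8,9,8,9]
v[mid]=6=6: mid=1
v[mid]=10>6: swap v[1],v[3]; hi=2 → [6,6,6,10,8,9,8,9]
v[mid]=6=6: mid=2
v[mid]=6=6: mid=3
end: lo=0, hi=2; v = [6,6,6,10,8,9,8,9]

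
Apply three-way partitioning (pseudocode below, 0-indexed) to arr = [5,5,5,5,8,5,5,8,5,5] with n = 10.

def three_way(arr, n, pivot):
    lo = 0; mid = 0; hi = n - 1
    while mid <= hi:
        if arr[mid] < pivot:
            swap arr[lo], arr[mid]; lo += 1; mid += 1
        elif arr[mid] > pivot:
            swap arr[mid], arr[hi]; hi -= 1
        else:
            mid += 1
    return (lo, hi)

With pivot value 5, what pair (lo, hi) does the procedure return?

(0, 7)

lo=0 mid=0 hi=9
5=5: mid=1
5=5: mid=2
5=5: mid=3
5=5: mid=4
8>5: swap(4,9), hi=8 ⇒ [5,5,5,5,5,5,5,8,5,8]
5=5: mid=5
5=5: mid=6
5=5: mid=7
8>5: swap(7,8), hi=7 ⇒ [5,5,5,5,5,5,5,5,8,8]
5=5: mid=8
done. lo=0 hi=7; arr=[5,5,5,5,5,5,5,5,8,8]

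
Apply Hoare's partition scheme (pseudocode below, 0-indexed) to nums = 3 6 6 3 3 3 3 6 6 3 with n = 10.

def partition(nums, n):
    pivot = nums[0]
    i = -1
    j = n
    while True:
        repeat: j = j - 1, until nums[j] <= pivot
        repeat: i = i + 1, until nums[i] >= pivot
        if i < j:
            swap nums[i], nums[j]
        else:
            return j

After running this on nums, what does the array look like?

3 3 3 3 3 6 6 6 6 3

pivot = nums[0] = 3; i = -1, j = 10
j→9 (nums[9]=3≤3), i→0 (nums[0]=3≥3); i<j, swap → 3 6 6 3 3 3 3 6 6 3
j→6 (nums[6]=3≤3), i→1 (nums[1]=6≥3); i<j, swap → 3 3 6 3 3 3 6 6 6 3
j→5 (nums[5]=3≤3), i→2 (nums[2]=6≥3); i<j, swap → 3 3 3 3 3 6 6 6 6 3
j→4 (nums[4]=3≤3), i→3 (nums[3]=3≥3); i<j, swap → 3 3 3 3 3 6 6 6 6 3
j→3, i→4; i≥j, return j=3. nums = 3 3 3 3 3 6 6 6 6 3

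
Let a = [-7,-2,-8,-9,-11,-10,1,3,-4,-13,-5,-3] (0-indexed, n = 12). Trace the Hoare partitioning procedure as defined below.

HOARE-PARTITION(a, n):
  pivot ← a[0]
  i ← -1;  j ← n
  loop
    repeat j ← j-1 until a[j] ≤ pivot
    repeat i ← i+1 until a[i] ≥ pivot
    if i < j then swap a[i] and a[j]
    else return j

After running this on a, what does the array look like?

pivot = a[0] = -7; i = -1, j = 12
j→9 (a[9]=-13≤-7), i→0 (a[0]=-7≥-7); i<j, swap → [-13,-2,-8,-9,-11,-10,1,3,-4,-7,-5,-3]
j→5 (a[5]=-10≤-7), i→1 (a[1]=-2≥-7); i<j, swap → [-13,-10,-8,-9,-11,-2,1,3,-4,-7,-5,-3]
j→4, i→5; i≥j, return j=4. a = [-13,-10,-8,-9,-11,-2,1,3,-4,-7,-5,-3]

[-13,-10,-8,-9,-11,-2,1,3,-4,-7,-5,-3]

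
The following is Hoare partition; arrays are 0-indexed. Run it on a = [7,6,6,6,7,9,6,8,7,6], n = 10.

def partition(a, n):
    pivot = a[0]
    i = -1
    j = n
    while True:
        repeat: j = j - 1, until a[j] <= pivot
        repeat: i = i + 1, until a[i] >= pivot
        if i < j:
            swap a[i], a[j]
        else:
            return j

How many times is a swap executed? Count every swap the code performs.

pivot=7
j stops at 9 (6), i stops at 0 (7); swap ⇒ [6,6,6,6,7,9,6,8,7,7]
j stops at 8 (7), i stops at 4 (7); swap ⇒ [6,6,6,6,7,9,6,8,7,7]
j stops at 6 (6), i stops at 5 (9); swap ⇒ [6,6,6,6,7,6,9,8,7,7]
j stops at 5, i stops at 6; i≥j ⇒ return 5. a=[6,6,6,6,7,6,9,8,7,7]

3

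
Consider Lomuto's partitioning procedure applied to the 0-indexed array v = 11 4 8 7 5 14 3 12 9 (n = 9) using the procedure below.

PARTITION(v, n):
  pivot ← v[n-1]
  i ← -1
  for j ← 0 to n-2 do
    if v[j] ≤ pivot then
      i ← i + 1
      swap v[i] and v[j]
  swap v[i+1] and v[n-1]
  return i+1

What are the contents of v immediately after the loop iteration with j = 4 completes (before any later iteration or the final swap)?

pivot=9, i=-1
j=0: 11>9, skip
j=1: 4≤9, i=0, swap(0,1) ⇒ 4 11 8 7 5 14 3 12 9
j=2: 8≤9, i=1, swap(1,2) ⇒ 4 8 11 7 5 14 3 12 9
j=3: 7≤9, i=2, swap(2,3) ⇒ 4 8 7 11 5 14 3 12 9
j=4: 5≤9, i=3, swap(3,4) ⇒ 4 8 7 5 11 14 3 12 9
(after j=4) v = 4 8 7 5 11 14 3 12 9

4 8 7 5 11 14 3 12 9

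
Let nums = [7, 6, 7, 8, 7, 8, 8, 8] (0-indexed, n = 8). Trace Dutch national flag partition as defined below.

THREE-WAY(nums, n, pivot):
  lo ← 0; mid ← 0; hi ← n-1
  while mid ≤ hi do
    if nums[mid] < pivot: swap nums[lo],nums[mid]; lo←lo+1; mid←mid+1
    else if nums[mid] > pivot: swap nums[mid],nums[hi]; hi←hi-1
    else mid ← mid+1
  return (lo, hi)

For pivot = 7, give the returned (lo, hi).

pivot = 7; lo=0, mid=0, hi=7
nums[mid]=7=7: mid=1
nums[mid]=6<7: swap nums[0],nums[1]; lo=1,mid=2 → [6, 7, 7, 8, 7, 8, 8, 8]
nums[mid]=7=7: mid=3
nums[mid]=8>7: swap nums[3],nums[7]; hi=6 → [6, 7, 7, 8, 7, 8, 8, 8]
nums[mid]=8>7: swap nums[3],nums[6]; hi=5 → [6, 7, 7, 8, 7, 8, 8, 8]
nums[mid]=8>7: swap nums[3],nums[5]; hi=4 → [6, 7, 7, 8, 7, 8, 8, 8]
nums[mid]=8>7: swap nums[3],nums[4]; hi=3 → [6, 7, 7, 7, 8, 8, 8, 8]
nums[mid]=7=7: mid=4
end: lo=1, hi=3; nums = [6, 7, 7, 7, 8, 8, 8, 8]

(1, 3)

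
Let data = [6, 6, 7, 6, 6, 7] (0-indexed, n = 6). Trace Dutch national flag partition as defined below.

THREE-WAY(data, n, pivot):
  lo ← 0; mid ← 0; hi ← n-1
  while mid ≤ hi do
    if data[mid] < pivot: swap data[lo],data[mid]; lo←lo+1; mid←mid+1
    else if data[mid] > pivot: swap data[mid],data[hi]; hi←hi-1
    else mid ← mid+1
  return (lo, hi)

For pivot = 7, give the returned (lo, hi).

(4, 5)

pivot = 7; lo=0, mid=0, hi=5
data[mid]=6<7: swap data[0],data[0]; lo=1,mid=1 → [6, 6, 7, 6, 6, 7]
data[mid]=6<7: swap data[1],data[1]; lo=2,mid=2 → [6, 6, 7, 6, 6, 7]
data[mid]=7=7: mid=3
data[mid]=6<7: swap data[2],data[3]; lo=3,mid=4 → [6, 6, 6, 7, 6, 7]
data[mid]=6<7: swap data[3],data[4]; lo=4,mid=5 → [6, 6, 6, 6, 7, 7]
data[mid]=7=7: mid=6
end: lo=4, hi=5; data = [6, 6, 6, 6, 7, 7]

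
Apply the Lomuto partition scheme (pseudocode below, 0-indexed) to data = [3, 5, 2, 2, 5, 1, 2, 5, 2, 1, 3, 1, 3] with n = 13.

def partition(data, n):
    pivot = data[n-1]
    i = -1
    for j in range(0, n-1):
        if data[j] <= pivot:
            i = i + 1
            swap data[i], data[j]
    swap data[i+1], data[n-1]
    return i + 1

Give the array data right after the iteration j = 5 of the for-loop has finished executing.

[3, 2, 2, 1, 5, 5, 2, 5, 2, 1, 3, 1, 3]

pivot = data[12] = 3; i = -1
j=0: data[0]=3 ≤ 3 → i=0, swap data[0],data[0] (no change) → [3, 5, 2, 2, 5, 1, 2, 5, 2, 1, 3, 1, 3]
j=1: data[1]=5 > 3 → no swap
j=2: data[2]=2 ≤ 3 → i=1, swap data[1],data[2] → [3, 2, 5, 2, 5, 1, 2, 5, 2, 1, 3, 1, 3]
j=3: data[3]=2 ≤ 3 → i=2, swap data[2],data[3] → [3, 2, 2, 5, 5, 1, 2, 5, 2, 1, 3, 1, 3]
j=4: data[4]=5 > 3 → no swap
j=5: data[5]=1 ≤ 3 → i=3, swap data[3],data[5] → [3, 2, 2, 1, 5, 5, 2, 5, 2, 1, 3, 1, 3]
(after j=5) data = [3, 2, 2, 1, 5, 5, 2, 5, 2, 1, 3, 1, 3]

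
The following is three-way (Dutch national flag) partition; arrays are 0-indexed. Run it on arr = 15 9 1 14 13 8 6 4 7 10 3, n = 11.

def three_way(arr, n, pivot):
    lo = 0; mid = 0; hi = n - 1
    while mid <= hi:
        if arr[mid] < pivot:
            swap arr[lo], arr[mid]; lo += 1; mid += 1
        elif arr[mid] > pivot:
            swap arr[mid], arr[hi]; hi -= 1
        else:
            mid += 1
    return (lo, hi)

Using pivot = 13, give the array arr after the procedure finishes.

pivot = 13; lo=0, mid=0, hi=10
arr[mid]=15>13: swap arr[0],arr[10]; hi=9 → 3 9 1 14 13 8 6 4 7 10 15
arr[mid]=3<13: swap arr[0],arr[0]; lo=1,mid=1 → 3 9 1 14 13 8 6 4 7 10 15
arr[mid]=9<13: swap arr[1],arr[1]; lo=2,mid=2 → 3 9 1 14 13 8 6 4 7 10 15
arr[mid]=1<13: swap arr[2],arr[2]; lo=3,mid=3 → 3 9 1 14 13 8 6 4 7 10 15
arr[mid]=14>13: swap arr[3],arr[9]; hi=8 → 3 9 1 10 13 8 6 4 7 14 15
arr[mid]=10<13: swap arr[3],arr[3]; lo=4,mid=4 → 3 9 1 10 13 8 6 4 7 14 15
arr[mid]=13=13: mid=5
arr[mid]=8<13: swap arr[4],arr[5]; lo=5,mid=6 → 3 9 1 10 8 13 6 4 7 14 15
arr[mid]=6<13: swap arr[5],arr[6]; lo=6,mid=7 → 3 9 1 10 8 6 13 4 7 14 15
arr[mid]=4<13: swap arr[6],arr[7]; lo=7,mid=8 → 3 9 1 10 8 6 4 13 7 14 15
arr[mid]=7<13: swap arr[7],arr[8]; lo=8,mid=9 → 3 9 1 10 8 6 4 7 13 14 15
end: lo=8, hi=8; arr = 3 9 1 10 8 6 4 7 13 14 15

3 9 1 10 8 6 4 7 13 14 15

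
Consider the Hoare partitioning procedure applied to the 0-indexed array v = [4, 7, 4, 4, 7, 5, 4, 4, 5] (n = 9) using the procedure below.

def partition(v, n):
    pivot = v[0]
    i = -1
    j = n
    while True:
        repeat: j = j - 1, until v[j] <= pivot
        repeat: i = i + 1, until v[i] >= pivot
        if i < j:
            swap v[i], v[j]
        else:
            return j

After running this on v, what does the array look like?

[4, 4, 4, 4, 7, 5, 7, 4, 5]

pivot=4
j stops at 7 (4), i stops at 0 (4); swap ⇒ [4, 7, 4, 4, 7, 5, 4, 4, 5]
j stops at 6 (4), i stops at 1 (7); swap ⇒ [4, 4, 4, 4, 7, 5, 7, 4, 5]
j stops at 3 (4), i stops at 2 (4); swap ⇒ [4, 4, 4, 4, 7, 5, 7, 4, 5]
j stops at 2, i stops at 3; i≥j ⇒ return 2. v=[4, 4, 4, 4, 7, 5, 7, 4, 5]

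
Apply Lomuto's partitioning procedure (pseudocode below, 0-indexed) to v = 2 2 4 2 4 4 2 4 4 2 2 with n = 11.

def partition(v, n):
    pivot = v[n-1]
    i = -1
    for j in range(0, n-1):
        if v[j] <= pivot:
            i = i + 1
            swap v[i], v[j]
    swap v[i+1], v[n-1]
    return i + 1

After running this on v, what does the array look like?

pivot = v[10] = 2; i = -1
j=0: v[0]=2 ≤ 2 → i=0, swap v[0],v[0] (no change) → 2 2 4 2 4 4 2 4 4 2 2
j=1: v[1]=2 ≤ 2 → i=1, swap v[1],v[1] (no change) → 2 2 4 2 4 4 2 4 4 2 2
j=2: v[2]=4 > 2 → no swap
j=3: v[3]=2 ≤ 2 → i=2, swap v[2],v[3] → 2 2 2 4 4 4 2 4 4 2 2
j=4: v[4]=4 > 2 → no swap
j=5: v[5]=4 > 2 → no swap
j=6: v[6]=2 ≤ 2 → i=3, swap v[3],v[6] → 2 2 2 2 4 4 4 4 4 2 2
j=7: v[7]=4 > 2 → no swap
j=8: v[8]=4 > 2 → no swap
j=9: v[9]=2 ≤ 2 → i=4, swap v[4],v[9] → 2 2 2 2 2 4 4 4 4 4 2
final swap v[5],v[10] → 2 2 2 2 2 2 4 4 4 4 4; return 5

2 2 2 2 2 2 4 4 4 4 4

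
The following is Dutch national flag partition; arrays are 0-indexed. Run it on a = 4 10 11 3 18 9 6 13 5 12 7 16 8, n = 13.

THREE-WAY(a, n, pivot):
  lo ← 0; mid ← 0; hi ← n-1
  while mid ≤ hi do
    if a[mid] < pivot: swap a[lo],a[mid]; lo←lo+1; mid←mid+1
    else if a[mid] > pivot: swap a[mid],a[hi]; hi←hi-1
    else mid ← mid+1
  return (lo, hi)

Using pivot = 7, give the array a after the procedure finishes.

lo=0 mid=0 hi=12
4<7: swap(0,0), lo=1 mid=1 ⇒ 4 10 11 3 18 9 6 13 5 12 7 16 8
10>7: swap(1,12), hi=11 ⇒ 4 8 11 3 18 9 6 13 5 12 7 16 10
8>7: swap(1,11), hi=10 ⇒ 4 16 11 3 18 9 6 13 5 12 7 8 10
16>7: swap(1,10), hi=9 ⇒ 4 7 11 3 18 9 6 13 5 12 16 8 10
7=7: mid=2
11>7: swap(2,9), hi=8 ⇒ 4 7 12 3 18 9 6 13 5 11 16 8 10
12>7: swap(2,8), hi=7 ⇒ 4 7 5 3 18 9 6 13 12 11 16 8 10
5<7: swap(1,2), lo=2 mid=3 ⇒ 4 5 7 3 18 9 6 13 12 11 16 8 10
3<7: swap(2,3), lo=3 mid=4 ⇒ 4 5 3 7 18 9 6 13 12 11 16 8 10
18>7: swap(4,7), hi=6 ⇒ 4 5 3 7 13 9 6 18 12 11 16 8 10
13>7: swap(4,6), hi=5 ⇒ 4 5 3 7 6 9 13 18 12 11 16 8 10
6<7: swap(3,4), lo=4 mid=5 ⇒ 4 5 3 6 7 9 13 18 12 11 16 8 10
9>7: swap(5,5), hi=4 ⇒ 4 5 3 6 7 9 13 18 12 11 16 8 10
done. lo=4 hi=4; a=4 5 3 6 7 9 13 18 12 11 16 8 10

4 5 3 6 7 9 13 18 12 11 16 8 10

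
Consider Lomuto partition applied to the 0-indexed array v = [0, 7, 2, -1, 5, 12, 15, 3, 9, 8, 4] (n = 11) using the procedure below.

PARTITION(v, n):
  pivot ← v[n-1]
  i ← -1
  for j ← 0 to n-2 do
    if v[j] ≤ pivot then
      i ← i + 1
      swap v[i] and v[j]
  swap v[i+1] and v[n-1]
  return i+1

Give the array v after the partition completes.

pivot=4, i=-1
j=0: 0≤4, i=0, swap(0,0) ⇒ [0, 7, 2, -1, 5, 12, 15, 3, 9, 8, 4]
j=1: 7>4, skip
j=2: 2≤4, i=1, swap(1,2) ⇒ [0, 2, 7, -1, 5, 12, 15, 3, 9, 8, 4]
j=3: -1≤4, i=2, swap(2,3) ⇒ [0, 2, -1, 7, 5, 12, 15, 3, 9, 8, 4]
j=4: 5>4, skip
j=5: 12>4, skip
j=6: 15>4, skip
j=7: 3≤4, i=3, swap(3,7) ⇒ [0, 2, -1, 3, 5, 12, 15, 7, 9, 8, 4]
j=8: 9>4, skip
j=9: 8>4, skip
swap(4,10) ⇒ [0, 2, -1, 3, 4, 12, 15, 7, 9, 8, 5]; return 4

[0, 2, -1, 3, 4, 12, 15, 7, 9, 8, 5]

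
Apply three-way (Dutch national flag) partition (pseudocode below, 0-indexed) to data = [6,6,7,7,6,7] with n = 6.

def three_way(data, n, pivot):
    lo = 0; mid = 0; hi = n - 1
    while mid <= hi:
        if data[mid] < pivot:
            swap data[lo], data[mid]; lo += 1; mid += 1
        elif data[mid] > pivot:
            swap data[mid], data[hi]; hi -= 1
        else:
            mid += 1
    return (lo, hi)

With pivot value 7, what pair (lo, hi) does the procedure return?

pivot = 7; lo=0, mid=0, hi=5
data[mid]=6<7: swap data[0],data[0]; lo=1,mid=1 → [6,6,7,7,6,7]
data[mid]=6<7: swap data[1],data[1]; lo=2,mid=2 → [6,6,7,7,6,7]
data[mid]=7=7: mid=3
data[mid]=7=7: mid=4
data[mid]=6<7: swap data[2],data[4]; lo=3,mid=5 → [6,6,6,7,7,7]
data[mid]=7=7: mid=6
end: lo=3, hi=5; data = [6,6,6,7,7,7]

(3, 5)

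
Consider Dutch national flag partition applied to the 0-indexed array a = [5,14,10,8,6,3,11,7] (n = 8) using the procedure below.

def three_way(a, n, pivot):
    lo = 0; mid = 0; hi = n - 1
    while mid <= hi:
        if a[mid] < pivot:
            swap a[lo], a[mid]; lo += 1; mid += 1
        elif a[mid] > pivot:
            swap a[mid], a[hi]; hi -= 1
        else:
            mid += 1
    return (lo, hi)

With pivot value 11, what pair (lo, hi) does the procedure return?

(6, 6)

pivot = 11; lo=0, mid=0, hi=7
a[mid]=5<11: swap a[0],a[0]; lo=1,mid=1 → [5,14,10,8,6,3,11,7]
a[mid]=14>11: swap a[1],a[7]; hi=6 → [5,7,10,8,6,3,11,14]
a[mid]=7<11: swap a[1],a[1]; lo=2,mid=2 → [5,7,10,8,6,3,11,14]
a[mid]=10<11: swap a[2],a[2]; lo=3,mid=3 → [5,7,10,8,6,3,11,14]
a[mid]=8<11: swap a[3],a[3]; lo=4,mid=4 → [5,7,10,8,6,3,11,14]
a[mid]=6<11: swap a[4],a[4]; lo=5,mid=5 → [5,7,10,8,6,3,11,14]
a[mid]=3<11: swap a[5],a[5]; lo=6,mid=6 → [5,7,10,8,6,3,11,14]
a[mid]=11=11: mid=7
end: lo=6, hi=6; a = [5,7,10,8,6,3,11,14]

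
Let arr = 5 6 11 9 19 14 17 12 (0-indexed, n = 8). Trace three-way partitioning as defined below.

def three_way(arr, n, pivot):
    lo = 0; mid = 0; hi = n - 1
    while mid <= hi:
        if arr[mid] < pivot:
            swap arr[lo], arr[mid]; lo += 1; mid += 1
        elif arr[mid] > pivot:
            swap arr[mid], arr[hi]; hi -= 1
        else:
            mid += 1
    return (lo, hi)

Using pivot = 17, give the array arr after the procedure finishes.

lo=0 mid=0 hi=7
5<17: swap(0,0), lo=1 mid=1 ⇒ 5 6 11 9 19 14 17 12
6<17: swap(1,1), lo=2 mid=2 ⇒ 5 6 11 9 19 14 17 12
11<17: swap(2,2), lo=3 mid=3 ⇒ 5 6 11 9 19 14 17 12
9<17: swap(3,3), lo=4 mid=4 ⇒ 5 6 11 9 19 14 17 12
19>17: swap(4,7), hi=6 ⇒ 5 6 11 9 12 14 17 19
12<17: swap(4,4), lo=5 mid=5 ⇒ 5 6 11 9 12 14 17 19
14<17: swap(5,5), lo=6 mid=6 ⇒ 5 6 11 9 12 14 17 19
17=17: mid=7
done. lo=6 hi=6; arr=5 6 11 9 12 14 17 19

5 6 11 9 12 14 17 19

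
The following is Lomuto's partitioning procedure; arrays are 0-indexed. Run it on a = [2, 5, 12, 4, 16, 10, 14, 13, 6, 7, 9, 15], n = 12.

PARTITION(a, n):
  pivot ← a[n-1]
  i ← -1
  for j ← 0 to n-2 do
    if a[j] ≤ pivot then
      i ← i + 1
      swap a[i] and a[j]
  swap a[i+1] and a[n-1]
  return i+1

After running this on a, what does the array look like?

pivot=15, i=-1
j=0: 2≤15, i=0, swap(0,0) ⇒ [2, 5, 12, 4, 16, 10, 14, 13, 6, 7, 9, 15]
j=1: 5≤15, i=1, swap(1,1) ⇒ [2, 5, 12, 4, 16, 10, 14, 13, 6, 7, 9, 15]
j=2: 12≤15, i=2, swap(2,2) ⇒ [2, 5, 12, 4, 16, 10, 14, 13, 6, 7, 9, 15]
j=3: 4≤15, i=3, swap(3,3) ⇒ [2, 5, 12, 4, 16, 10, 14, 13, 6, 7, 9, 15]
j=4: 16>15, skip
j=5: 10≤15, i=4, swap(4,5) ⇒ [2, 5, 12, 4, 10, 16, 14, 13, 6, 7, 9, 15]
j=6: 14≤15, i=5, swap(5,6) ⇒ [2, 5, 12, 4, 10, 14, 16, 13, 6, 7, 9, 15]
j=7: 13≤15, i=6, swap(6,7) ⇒ [2, 5, 12, 4, 10, 14, 13, 16, 6, 7, 9, 15]
j=8: 6≤15, i=7, swap(7,8) ⇒ [2, 5, 12, 4, 10, 14, 13, 6, 16, 7, 9, 15]
j=9: 7≤15, i=8, swap(8,9) ⇒ [2, 5, 12, 4, 10, 14, 13, 6, 7, 16, 9, 15]
j=10: 9≤15, i=9, swap(9,10) ⇒ [2, 5, 12, 4, 10, 14, 13, 6, 7, 9, 16, 15]
swap(10,11) ⇒ [2, 5, 12, 4, 10, 14, 13, 6, 7, 9, 15, 16]; return 10

[2, 5, 12, 4, 10, 14, 13, 6, 7, 9, 15, 16]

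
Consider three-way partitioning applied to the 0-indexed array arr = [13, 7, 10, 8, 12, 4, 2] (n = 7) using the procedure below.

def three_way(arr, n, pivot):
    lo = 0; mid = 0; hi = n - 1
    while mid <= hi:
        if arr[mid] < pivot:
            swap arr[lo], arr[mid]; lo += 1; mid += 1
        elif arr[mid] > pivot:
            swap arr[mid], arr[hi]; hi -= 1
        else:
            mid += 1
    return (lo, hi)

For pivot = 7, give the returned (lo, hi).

(2, 2)

pivot = 7; lo=0, mid=0, hi=6
arr[mid]=13>7: swap arr[0],arr[6]; hi=5 → [2, 7, 10, 8, 12, 4, 13]
arr[mid]=2<7: swap arr[0],arr[0]; lo=1,mid=1 → [2, 7, 10, 8, 12, 4, 13]
arr[mid]=7=7: mid=2
arr[mid]=10>7: swap arr[2],arr[5]; hi=4 → [2, 7, 4, 8, 12, 10, 13]
arr[mid]=4<7: swap arr[1],arr[2]; lo=2,mid=3 → [2, 4, 7, 8, 12, 10, 13]
arr[mid]=8>7: swap arr[3],arr[4]; hi=3 → [2, 4, 7, 12, 8, 10, 13]
arr[mid]=12>7: swap arr[3],arr[3]; hi=2 → [2, 4, 7, 12, 8, 10, 13]
end: lo=2, hi=2; arr = [2, 4, 7, 12, 8, 10, 13]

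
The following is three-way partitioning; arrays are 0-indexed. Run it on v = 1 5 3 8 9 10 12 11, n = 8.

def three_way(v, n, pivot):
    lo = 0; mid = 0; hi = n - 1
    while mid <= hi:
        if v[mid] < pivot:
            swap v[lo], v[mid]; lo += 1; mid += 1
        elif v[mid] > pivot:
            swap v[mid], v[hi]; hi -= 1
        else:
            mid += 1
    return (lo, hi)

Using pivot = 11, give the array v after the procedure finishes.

1 5 3 8 9 10 11 12

pivot = 11; lo=0, mid=0, hi=7
v[mid]=1<11: swap v[0],v[0]; lo=1,mid=1 → 1 5 3 8 9 10 12 11
v[mid]=5<11: swap v[1],v[1]; lo=2,mid=2 → 1 5 3 8 9 10 12 11
v[mid]=3<11: swap v[2],v[2]; lo=3,mid=3 → 1 5 3 8 9 10 12 11
v[mid]=8<11: swap v[3],v[3]; lo=4,mid=4 → 1 5 3 8 9 10 12 11
v[mid]=9<11: swap v[4],v[4]; lo=5,mid=5 → 1 5 3 8 9 10 12 11
v[mid]=10<11: swap v[5],v[5]; lo=6,mid=6 → 1 5 3 8 9 10 12 11
v[mid]=12>11: swap v[6],v[7]; hi=6 → 1 5 3 8 9 10 11 12
v[mid]=11=11: mid=7
end: lo=6, hi=6; v = 1 5 3 8 9 10 11 12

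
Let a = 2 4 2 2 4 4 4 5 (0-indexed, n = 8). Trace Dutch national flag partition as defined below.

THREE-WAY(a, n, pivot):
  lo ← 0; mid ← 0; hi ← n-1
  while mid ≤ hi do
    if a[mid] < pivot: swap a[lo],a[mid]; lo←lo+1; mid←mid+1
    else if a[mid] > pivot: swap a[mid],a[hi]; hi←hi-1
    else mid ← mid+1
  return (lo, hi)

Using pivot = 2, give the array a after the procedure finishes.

pivot = 2; lo=0, mid=0, hi=7
a[mid]=2=2: mid=1
a[mid]=4>2: swap a[1],a[7]; hi=6 → 2 5 2 2 4 4 4 4
a[mid]=5>2: swap a[1],a[6]; hi=5 → 2 4 2 2 4 4 5 4
a[mid]=4>2: swap a[1],a[5]; hi=4 → 2 4 2 2 4 4 5 4
a[mid]=4>2: swap a[1],a[4]; hi=3 → 2 4 2 2 4 4 5 4
a[mid]=4>2: swap a[1],a[3]; hi=2 → 2 2 2 4 4 4 5 4
a[mid]=2=2: mid=2
a[mid]=2=2: mid=3
end: lo=0, hi=2; a = 2 2 2 4 4 4 5 4

2 2 2 4 4 4 5 4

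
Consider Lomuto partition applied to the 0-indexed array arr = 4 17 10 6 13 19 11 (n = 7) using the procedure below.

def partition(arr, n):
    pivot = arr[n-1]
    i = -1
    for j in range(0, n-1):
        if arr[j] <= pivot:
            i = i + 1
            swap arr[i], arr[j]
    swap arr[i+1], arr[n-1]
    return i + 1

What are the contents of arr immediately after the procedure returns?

pivot = arr[6] = 11; i = -1
j=0: arr[0]=4 ≤ 11 → i=0, swap arr[0],arr[0] (no change) → 4 17 10 6 13 19 11
j=1: arr[1]=17 > 11 → no swap
j=2: arr[2]=10 ≤ 11 → i=1, swap arr[1],arr[2] → 4 10 17 6 13 19 11
j=3: arr[3]=6 ≤ 11 → i=2, swap arr[2],arr[3] → 4 10 6 17 13 19 11
j=4: arr[4]=13 > 11 → no swap
j=5: arr[5]=19 > 11 → no swap
final swap arr[3],arr[6] → 4 10 6 11 13 19 17; return 3

4 10 6 11 13 19 17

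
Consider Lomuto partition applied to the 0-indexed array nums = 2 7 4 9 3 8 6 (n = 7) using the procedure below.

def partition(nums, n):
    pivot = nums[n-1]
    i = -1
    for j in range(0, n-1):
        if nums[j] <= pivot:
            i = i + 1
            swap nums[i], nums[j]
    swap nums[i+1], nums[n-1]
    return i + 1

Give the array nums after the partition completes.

pivot=6, i=-1
j=0: 2≤6, i=0, swap(0,0) ⇒ 2 7 4 9 3 8 6
j=1: 7>6, skip
j=2: 4≤6, i=1, swap(1,2) ⇒ 2 4 7 9 3 8 6
j=3: 9>6, skip
j=4: 3≤6, i=2, swap(2,4) ⇒ 2 4 3 9 7 8 6
j=5: 8>6, skip
swap(3,6) ⇒ 2 4 3 6 7 8 9; return 3

2 4 3 6 7 8 9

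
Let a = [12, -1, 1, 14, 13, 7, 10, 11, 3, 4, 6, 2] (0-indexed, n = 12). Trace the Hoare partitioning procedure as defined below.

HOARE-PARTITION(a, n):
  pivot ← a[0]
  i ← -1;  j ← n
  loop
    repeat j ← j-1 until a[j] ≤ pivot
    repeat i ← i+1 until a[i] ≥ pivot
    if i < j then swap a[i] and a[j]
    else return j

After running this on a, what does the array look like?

[2, -1, 1, 6, 4, 7, 10, 11, 3, 13, 14, 12]

pivot=12
j stops at 11 (2), i stops at 0 (12); swap ⇒ [2, -1, 1, 14, 13, 7, 10, 11, 3, 4, 6, 12]
j stops at 10 (6), i stops at 3 (14); swap ⇒ [2, -1, 1, 6, 13, 7, 10, 11, 3, 4, 14, 12]
j stops at 9 (4), i stops at 4 (13); swap ⇒ [2, -1, 1, 6, 4, 7, 10, 11, 3, 13, 14, 12]
j stops at 8, i stops at 9; i≥j ⇒ return 8. a=[2, -1, 1, 6, 4, 7, 10, 11, 3, 13, 14, 12]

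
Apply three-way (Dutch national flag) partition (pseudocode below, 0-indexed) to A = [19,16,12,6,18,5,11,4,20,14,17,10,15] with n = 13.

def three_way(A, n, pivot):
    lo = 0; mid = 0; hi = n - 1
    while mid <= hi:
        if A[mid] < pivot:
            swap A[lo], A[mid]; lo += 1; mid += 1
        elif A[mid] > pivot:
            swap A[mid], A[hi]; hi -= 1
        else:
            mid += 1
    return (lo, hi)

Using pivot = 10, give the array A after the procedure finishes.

lo=0 mid=0 hi=12
19>10: swap(0,12), hi=11 ⇒ [15,16,12,6,18,5,11,4,20,14,17,10,19]
15>10: swap(0,11), hi=10 ⇒ [10,16,12,6,18,5,11,4,20,14,17,15,19]
10=10: mid=1
16>10: swap(1,10), hi=9 ⇒ [10,17,12,6,18,5,11,4,20,14,16,15,19]
17>10: swap(1,9), hi=8 ⇒ [10,14,12,6,18,5,11,4,20,17,16,15,19]
14>10: swap(1,8), hi=7 ⇒ [10,20,12,6,18,5,11,4,14,17,16,15,19]
20>10: swap(1,7), hi=6 ⇒ [10,4,12,6,18,5,11,20,14,17,16,15,19]
4<10: swap(0,1), lo=1 mid=2 ⇒ [4,10,12,6,18,5,11,20,14,17,16,15,19]
12>10: swap(2,6), hi=5 ⇒ [4,10,11,6,18,5,12,20,14,17,16,15,19]
11>10: swap(2,5), hi=4 ⇒ [4,10,5,6,18,11,12,20,14,17,16,15,19]
5<10: swap(1,2), lo=2 mid=3 ⇒ [4,5,10,6,18,11,12,20,14,17,16,15,19]
6<10: swap(2,3), lo=3 mid=4 ⇒ [4,5,6,10,18,11,12,20,14,17,16,15,19]
18>10: swap(4,4), hi=3 ⇒ [4,5,6,10,18,11,12,20,14,17,16,15,19]
done. lo=3 hi=3; A=[4,5,6,10,18,11,12,20,14,17,16,15,19]

[4,5,6,10,18,11,12,20,14,17,16,15,19]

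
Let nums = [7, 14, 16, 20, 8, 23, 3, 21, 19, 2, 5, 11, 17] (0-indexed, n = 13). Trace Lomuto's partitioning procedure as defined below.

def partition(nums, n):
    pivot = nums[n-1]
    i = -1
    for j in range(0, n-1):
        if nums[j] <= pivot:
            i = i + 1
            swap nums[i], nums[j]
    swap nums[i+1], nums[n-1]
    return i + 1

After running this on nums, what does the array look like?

pivot=17, i=-1
j=0: 7≤17, i=0, swap(0,0) ⇒ [7, 14, 16, 20, 8, 23, 3, 21, 19, 2, 5, 11, 17]
j=1: 14≤17, i=1, swap(1,1) ⇒ [7, 14, 16, 20, 8, 23, 3, 21, 19, 2, 5, 11, 17]
j=2: 16≤17, i=2, swap(2,2) ⇒ [7, 14, 16, 20, 8, 23, 3, 21, 19, 2, 5, 11, 17]
j=3: 20>17, skip
j=4: 8≤17, i=3, swap(3,4) ⇒ [7, 14, 16, 8, 20, 23, 3, 21, 19, 2, 5, 11, 17]
j=5: 23>17, skip
j=6: 3≤17, i=4, swap(4,6) ⇒ [7, 14, 16, 8, 3, 23, 20, 21, 19, 2, 5, 11, 17]
j=7: 21>17, skip
j=8: 19>17, skip
j=9: 2≤17, i=5, swap(5,9) ⇒ [7, 14, 16, 8, 3, 2, 20, 21, 19, 23, 5, 11, 17]
j=10: 5≤17, i=6, swap(6,10) ⇒ [7, 14, 16, 8, 3, 2, 5, 21, 19, 23, 20, 11, 17]
j=11: 11≤17, i=7, swap(7,11) ⇒ [7, 14, 16, 8, 3, 2, 5, 11, 19, 23, 20, 21, 17]
swap(8,12) ⇒ [7, 14, 16, 8, 3, 2, 5, 11, 17, 23, 20, 21, 19]; return 8

[7, 14, 16, 8, 3, 2, 5, 11, 17, 23, 20, 21, 19]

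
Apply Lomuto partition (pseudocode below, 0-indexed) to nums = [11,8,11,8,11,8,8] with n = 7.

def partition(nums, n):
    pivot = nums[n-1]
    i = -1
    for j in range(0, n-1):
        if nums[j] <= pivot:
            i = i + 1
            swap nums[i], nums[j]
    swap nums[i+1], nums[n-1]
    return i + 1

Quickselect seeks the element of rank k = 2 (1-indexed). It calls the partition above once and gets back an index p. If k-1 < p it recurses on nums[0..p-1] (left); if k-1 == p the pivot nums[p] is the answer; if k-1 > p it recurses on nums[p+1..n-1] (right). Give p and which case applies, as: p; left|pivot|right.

pivot = nums[6] = 8; i = -1
j=0: nums[0]=11 > 8 → no swap
j=1: nums[1]=8 ≤ 8 → i=0, swap nums[0],nums[1] → [8,11,11,8,11,8,8]
j=2: nums[2]=11 > 8 → no swap
j=3: nums[3]=8 ≤ 8 → i=1, swap nums[1],nums[3] → [8,8,11,11,11,8,8]
j=4: nums[4]=11 > 8 → no swap
j=5: nums[5]=8 ≤ 8 → i=2, swap nums[2],nums[5] → [8,8,8,11,11,11,8]
final swap nums[3],nums[6] → [8,8,8,8,11,11,11]; return 3
p = 3; k-1 = 1 < 3 ⇒ left

3; left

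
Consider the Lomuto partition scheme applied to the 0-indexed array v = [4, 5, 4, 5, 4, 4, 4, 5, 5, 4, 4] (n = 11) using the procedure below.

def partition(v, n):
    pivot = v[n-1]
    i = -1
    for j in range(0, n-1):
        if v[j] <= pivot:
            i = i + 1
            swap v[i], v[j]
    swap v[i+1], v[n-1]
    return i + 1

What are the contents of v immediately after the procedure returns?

pivot=4, i=-1
j=0: 4≤4, i=0, swap(0,0) ⇒ [4, 5, 4, 5, 4, 4, 4, 5, 5, 4, 4]
j=1: 5>4, skip
j=2: 4≤4, i=1, swap(1,2) ⇒ [4, 4, 5, 5, 4, 4, 4, 5, 5, 4, 4]
j=3: 5>4, skip
j=4: 4≤4, i=2, swap(2,4) ⇒ [4, 4, 4, 5, 5, 4, 4, 5, 5, 4, 4]
j=5: 4≤4, i=3, swap(3,5) ⇒ [4, 4, 4, 4, 5, 5, 4, 5, 5, 4, 4]
j=6: 4≤4, i=4, swap(4,6) ⇒ [4, 4, 4, 4, 4, 5, 5, 5, 5, 4, 4]
j=7: 5>4, skip
j=8: 5>4, skip
j=9: 4≤4, i=5, swap(5,9) ⇒ [4, 4, 4, 4, 4, 4, 5, 5, 5, 5, 4]
swap(6,10) ⇒ [4, 4, 4, 4, 4, 4, 4, 5, 5, 5, 5]; return 6

[4, 4, 4, 4, 4, 4, 4, 5, 5, 5, 5]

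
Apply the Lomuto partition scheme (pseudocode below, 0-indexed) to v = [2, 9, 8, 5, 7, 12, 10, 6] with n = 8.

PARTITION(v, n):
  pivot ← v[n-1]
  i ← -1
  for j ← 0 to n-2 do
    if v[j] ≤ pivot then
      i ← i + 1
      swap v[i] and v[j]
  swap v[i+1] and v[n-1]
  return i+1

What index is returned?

pivot = v[7] = 6; i = -1
j=0: v[0]=2 ≤ 6 → i=0, swap v[0],v[0] (no change) → [2, 9, 8, 5, 7, 12, 10, 6]
j=1: v[1]=9 > 6 → no swap
j=2: v[2]=8 > 6 → no swap
j=3: v[3]=5 ≤ 6 → i=1, swap v[1],v[3] → [2, 5, 8, 9, 7, 12, 10, 6]
j=4: v[4]=7 > 6 → no swap
j=5: v[5]=12 > 6 → no swap
j=6: v[6]=10 > 6 → no swap
final swap v[2],v[7] → [2, 5, 6, 9, 7, 12, 10, 8]; return 2

2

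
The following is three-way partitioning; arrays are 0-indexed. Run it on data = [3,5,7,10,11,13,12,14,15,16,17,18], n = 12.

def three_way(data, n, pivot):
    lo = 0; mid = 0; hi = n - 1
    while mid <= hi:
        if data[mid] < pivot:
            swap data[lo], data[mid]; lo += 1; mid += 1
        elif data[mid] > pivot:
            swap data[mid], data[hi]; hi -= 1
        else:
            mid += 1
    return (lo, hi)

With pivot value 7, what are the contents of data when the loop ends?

lo=0 mid=0 hi=11
3<7: swap(0,0), lo=1 mid=1 ⇒ [3,5,7,10,11,13,12,14,15,16,17,18]
5<7: swap(1,1), lo=2 mid=2 ⇒ [3,5,7,10,11,13,12,14,15,16,17,18]
7=7: mid=3
10>7: swap(3,11), hi=10 ⇒ [3,5,7,18,11,13,12,14,15,16,17,10]
18>7: swap(3,10), hi=9 ⇒ [3,5,7,17,11,13,12,14,15,16,18,10]
17>7: swap(3,9), hi=8 ⇒ [3,5,7,16,11,13,12,14,15,17,18,10]
16>7: swap(3,8), hi=7 ⇒ [3,5,7,15,11,13,12,14,16,17,18,10]
15>7: swap(3,7), hi=6 ⇒ [3,5,7,14,11,13,12,15,16,17,18,10]
14>7: swap(3,6), hi=5 ⇒ [3,5,7,12,11,13,14,15,16,17,18,10]
12>7: swap(3,5), hi=4 ⇒ [3,5,7,13,11,12,14,15,16,17,18,10]
13>7: swap(3,4), hi=3 ⇒ [3,5,7,11,13,12,14,15,16,17,18,10]
11>7: swap(3,3), hi=2 ⇒ [3,5,7,11,13,12,14,15,16,17,18,10]
done. lo=2 hi=2; data=[3,5,7,11,13,12,14,15,16,17,18,10]

[3,5,7,11,13,12,14,15,16,17,18,10]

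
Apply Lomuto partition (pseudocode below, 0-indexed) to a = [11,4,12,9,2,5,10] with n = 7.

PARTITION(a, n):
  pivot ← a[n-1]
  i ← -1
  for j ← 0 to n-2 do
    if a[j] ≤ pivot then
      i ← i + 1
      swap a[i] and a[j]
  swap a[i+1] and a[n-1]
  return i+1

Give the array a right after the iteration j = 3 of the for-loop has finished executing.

pivot = a[6] = 10; i = -1
j=0: a[0]=11 > 10 → no swap
j=1: a[1]=4 ≤ 10 → i=0, swap a[0],a[1] → [4,11,12,9,2,5,10]
j=2: a[2]=12 > 10 → no swap
j=3: a[3]=9 ≤ 10 → i=1, swap a[1],a[3] → [4,9,12,11,2,5,10]
(after j=3) a = [4,9,12,11,2,5,10]

[4,9,12,11,2,5,10]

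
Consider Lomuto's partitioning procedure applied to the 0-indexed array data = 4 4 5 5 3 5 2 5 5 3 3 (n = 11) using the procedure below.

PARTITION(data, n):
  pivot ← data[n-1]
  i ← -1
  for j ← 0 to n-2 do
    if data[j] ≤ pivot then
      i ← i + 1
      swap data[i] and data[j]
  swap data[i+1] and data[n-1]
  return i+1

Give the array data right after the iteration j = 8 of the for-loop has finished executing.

3 2 5 5 4 5 4 5 5 3 3

pivot=3, i=-1
j=0: 4>3, skip
j=1: 4>3, skip
j=2: 5>3, skip
j=3: 5>3, skip
j=4: 3≤3, i=0, swap(0,4) ⇒ 3 4 5 5 4 5 2 5 5 3 3
j=5: 5>3, skip
j=6: 2≤3, i=1, swap(1,6) ⇒ 3 2 5 5 4 5 4 5 5 3 3
j=7: 5>3, skip
j=8: 5>3, skip
(after j=8) data = 3 2 5 5 4 5 4 5 5 3 3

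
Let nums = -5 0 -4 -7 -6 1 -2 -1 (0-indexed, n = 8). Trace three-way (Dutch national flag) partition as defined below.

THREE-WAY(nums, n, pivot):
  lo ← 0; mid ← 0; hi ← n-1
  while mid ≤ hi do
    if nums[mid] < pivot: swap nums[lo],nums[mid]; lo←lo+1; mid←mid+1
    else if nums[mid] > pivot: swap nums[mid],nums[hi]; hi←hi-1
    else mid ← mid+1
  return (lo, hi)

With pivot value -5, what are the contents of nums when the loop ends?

-6 -7 -5 -4 1 -2 -1 0

lo=0 mid=0 hi=7
-5=-5: mid=1
0>-5: swap(1,7), hi=6 ⇒ -5 -1 -4 -7 -6 1 -2 0
-1>-5: swap(1,6), hi=5 ⇒ -5 -2 -4 -7 -6 1 -1 0
-2>-5: swap(1,5), hi=4 ⇒ -5 1 -4 -7 -6 -2 -1 0
1>-5: swap(1,4), hi=3 ⇒ -5 -6 -4 -7 1 -2 -1 0
-6<-5: swap(0,1), lo=1 mid=2 ⇒ -6 -5 -4 -7 1 -2 -1 0
-4>-5: swap(2,3), hi=2 ⇒ -6 -5 -7 -4 1 -2 -1 0
-7<-5: swap(1,2), lo=2 mid=3 ⇒ -6 -7 -5 -4 1 -2 -1 0
done. lo=2 hi=2; nums=-6 -7 -5 -4 1 -2 -1 0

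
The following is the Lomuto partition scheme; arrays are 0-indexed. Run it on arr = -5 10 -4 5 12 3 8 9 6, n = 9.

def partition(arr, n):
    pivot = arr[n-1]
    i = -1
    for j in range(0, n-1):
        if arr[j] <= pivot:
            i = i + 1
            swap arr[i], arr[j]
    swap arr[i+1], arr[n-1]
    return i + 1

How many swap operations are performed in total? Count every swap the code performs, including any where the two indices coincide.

pivot = arr[8] = 6; i = -1
j=0: arr[0]=-5 ≤ 6 → i=0, swap arr[0],arr[0] (no change) → -5 10 -4 5 12 3 8 9 6
j=1: arr[1]=10 > 6 → no swap
j=2: arr[2]=-4 ≤ 6 → i=1, swap arr[1],arr[2] → -5 -4 10 5 12 3 8 9 6
j=3: arr[3]=5 ≤ 6 → i=2, swap arr[2],arr[3] → -5 -4 5 10 12 3 8 9 6
j=4: arr[4]=12 > 6 → no swap
j=5: arr[5]=3 ≤ 6 → i=3, swap arr[3],arr[5] → -5 -4 5 3 12 10 8 9 6
j=6: arr[6]=8 > 6 → no swap
j=7: arr[7]=9 > 6 → no swap
final swap arr[4],arr[8] → -5 -4 5 3 6 10 8 9 12; return 4

5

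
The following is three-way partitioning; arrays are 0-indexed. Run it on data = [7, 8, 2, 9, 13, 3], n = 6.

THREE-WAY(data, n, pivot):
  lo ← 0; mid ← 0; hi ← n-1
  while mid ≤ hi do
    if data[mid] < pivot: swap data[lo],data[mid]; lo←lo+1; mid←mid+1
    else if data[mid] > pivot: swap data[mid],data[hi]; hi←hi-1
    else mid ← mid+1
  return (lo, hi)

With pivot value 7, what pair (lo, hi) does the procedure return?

(2, 2)

lo=0 mid=0 hi=5
7=7: mid=1
8>7: swap(1,5), hi=4 ⇒ [7, 3, 2, 9, 13, 8]
3<7: swap(0,1), lo=1 mid=2 ⇒ [3, 7, 2, 9, 13, 8]
2<7: swap(1,2), lo=2 mid=3 ⇒ [3, 2, 7, 9, 13, 8]
9>7: swap(3,4), hi=3 ⇒ [3, 2, 7, 13, 9, 8]
13>7: swap(3,3), hi=2 ⇒ [3, 2, 7, 13, 9, 8]
done. lo=2 hi=2; data=[3, 2, 7, 13, 9, 8]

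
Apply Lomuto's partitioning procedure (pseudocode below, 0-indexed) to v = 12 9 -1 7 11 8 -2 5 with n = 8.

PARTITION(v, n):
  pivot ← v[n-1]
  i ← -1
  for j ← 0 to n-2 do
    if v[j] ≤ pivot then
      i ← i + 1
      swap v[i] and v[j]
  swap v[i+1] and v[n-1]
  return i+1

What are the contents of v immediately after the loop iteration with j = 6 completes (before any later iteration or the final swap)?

-1 -2 12 7 11 8 9 5

pivot = v[7] = 5; i = -1
j=0: v[0]=12 > 5 → no swap
j=1: v[1]=9 > 5 → no swap
j=2: v[2]=-1 ≤ 5 → i=0, swap v[0],v[2] → -1 9 12 7 11 8 -2 5
j=3: v[3]=7 > 5 → no swap
j=4: v[4]=11 > 5 → no swap
j=5: v[5]=8 > 5 → no swap
j=6: v[6]=-2 ≤ 5 → i=1, swap v[1],v[6] → -1 -2 12 7 11 8 9 5
(after j=6) v = -1 -2 12 7 11 8 9 5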